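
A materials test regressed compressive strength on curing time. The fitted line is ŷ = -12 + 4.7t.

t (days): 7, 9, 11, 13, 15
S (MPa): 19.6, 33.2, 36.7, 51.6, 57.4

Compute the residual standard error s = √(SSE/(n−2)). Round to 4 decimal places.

t=7: ŷ = -12 + 4.7·7 = 20.9; r = 19.6 − 20.9 = -1.3
t=9: ŷ = -12 + 4.7·9 = 30.3; r = 33.2 − 30.3 = 2.9
t=11: ŷ = -12 + 4.7·11 = 39.7; r = 36.7 − 39.7 = -3
t=13: ŷ = -12 + 4.7·13 = 49.1; r = 51.6 − 49.1 = 2.5
t=15: ŷ = -12 + 4.7·15 = 58.5; r = 57.4 − 58.5 = -1.1
SSE = 1.69 + 8.41 + 9 + 6.25 + 1.21 = 26.56
s = √(26.56/3) = √8.85333 ≈ 2.9755

s = 2.9755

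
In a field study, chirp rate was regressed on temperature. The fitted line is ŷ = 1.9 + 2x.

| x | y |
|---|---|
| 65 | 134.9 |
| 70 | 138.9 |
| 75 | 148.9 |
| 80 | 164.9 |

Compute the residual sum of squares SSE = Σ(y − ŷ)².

SSE = 36

x=65: ŷ = 1.9 + 2·65 = 131.9; e = 134.9 − 131.9 = 3
x=70: ŷ = 1.9 + 2·70 = 141.9; e = 138.9 − 141.9 = -3
x=75: ŷ = 1.9 + 2·75 = 151.9; e = 148.9 − 151.9 = -3
x=80: ŷ = 1.9 + 2·80 = 161.9; e = 164.9 − 161.9 = 3
SSE = 9 + 9 + 9 + 9 = 36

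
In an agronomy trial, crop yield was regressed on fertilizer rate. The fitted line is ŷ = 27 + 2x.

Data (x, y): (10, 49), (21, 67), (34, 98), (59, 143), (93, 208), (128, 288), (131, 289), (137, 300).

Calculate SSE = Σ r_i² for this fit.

SSE = 72

x=10: ŷ = 27 + 2·10 = 47; r = 49 − 47 = 2
x=21: ŷ = 27 + 2·21 = 69; r = 67 − 69 = -2
x=34: ŷ = 27 + 2·34 = 95; r = 98 − 95 = 3
x=59: ŷ = 27 + 2·59 = 145; r = 143 − 145 = -2
x=93: ŷ = 27 + 2·93 = 213; r = 208 − 213 = -5
x=128: ŷ = 27 + 2·128 = 283; r = 288 − 283 = 5
x=131: ŷ = 27 + 2·131 = 289; r = 289 − 289 = 0
x=137: ŷ = 27 + 2·137 = 301; r = 300 − 301 = -1
SSE = 4 + 4 + 9 + 4 + 25 + 25 + 0 + 1 = 72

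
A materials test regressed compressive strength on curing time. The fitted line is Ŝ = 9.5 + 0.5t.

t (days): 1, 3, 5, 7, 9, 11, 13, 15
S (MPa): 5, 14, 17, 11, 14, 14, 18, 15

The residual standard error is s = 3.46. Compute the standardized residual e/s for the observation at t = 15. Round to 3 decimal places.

Ŝ = 9.5 + 0.5·15 = 17
e = 15 − 17 = -2
e/s = -2 / 3.46 = -0.578

-0.578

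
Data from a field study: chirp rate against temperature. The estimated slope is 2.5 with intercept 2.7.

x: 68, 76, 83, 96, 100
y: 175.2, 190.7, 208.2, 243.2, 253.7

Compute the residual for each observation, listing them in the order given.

x=68: ŷ = 2.7 + 2.5·68 = 172.7; r = 175.2 − 172.7 = 2.5
x=76: ŷ = 2.7 + 2.5·76 = 192.7; r = 190.7 − 192.7 = -2
x=83: ŷ = 2.7 + 2.5·83 = 210.2; r = 208.2 − 210.2 = -2
x=96: ŷ = 2.7 + 2.5·96 = 242.7; r = 243.2 − 242.7 = 0.5
x=100: ŷ = 2.7 + 2.5·100 = 252.7; r = 253.7 − 252.7 = 1

2.5, -2, -2, 0.5, 1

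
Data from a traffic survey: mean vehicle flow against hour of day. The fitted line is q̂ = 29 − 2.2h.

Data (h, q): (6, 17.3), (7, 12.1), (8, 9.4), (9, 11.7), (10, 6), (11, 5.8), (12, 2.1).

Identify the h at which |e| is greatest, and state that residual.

h=6: q̂ = 29 − 2.2·6 = 15.8; e = 17.3 − 15.8 = 1.5
h=7: q̂ = 29 − 2.2·7 = 13.6; e = 12.1 − 13.6 = -1.5
h=8: q̂ = 29 − 2.2·8 = 11.4; e = 9.4 − 11.4 = -2
h=9: q̂ = 29 − 2.2·9 = 9.2; e = 11.7 − 9.2 = 2.5
h=10: q̂ = 29 − 2.2·10 = 7; e = 6 − 7 = -1
h=11: q̂ = 29 − 2.2·11 = 4.8; e = 5.8 − 4.8 = 1
h=12: q̂ = 29 − 2.2·12 = 2.6; e = 2.1 − 2.6 = -0.5
Largest |e| is 2.5 at h = 9, residual 2.5.

h = 9, e = 2.5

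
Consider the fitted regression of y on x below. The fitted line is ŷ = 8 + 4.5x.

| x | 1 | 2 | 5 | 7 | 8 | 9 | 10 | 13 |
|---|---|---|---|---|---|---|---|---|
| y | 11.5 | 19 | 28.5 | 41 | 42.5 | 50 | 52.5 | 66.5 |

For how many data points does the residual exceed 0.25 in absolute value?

7

x=1: ŷ = 8 + 4.5·1 = 12.5; e = 11.5 − 12.5 = -1
x=2: ŷ = 8 + 4.5·2 = 17; e = 19 − 17 = 2
x=5: ŷ = 8 + 4.5·5 = 30.5; e = 28.5 − 30.5 = -2
x=7: ŷ = 8 + 4.5·7 = 39.5; e = 41 − 39.5 = 1.5
x=8: ŷ = 8 + 4.5·8 = 44; e = 42.5 − 44 = -1.5
x=9: ŷ = 8 + 4.5·9 = 48.5; e = 50 − 48.5 = 1.5
x=10: ŷ = 8 + 4.5·10 = 53; e = 52.5 − 53 = -0.5
x=13: ŷ = 8 + 4.5·13 = 66.5; e = 66.5 − 66.5 = 0
|e| > 0.25: x=1 (|e|=1), x=2 (|e|=2), x=5 (|e|=2), x=7 (|e|=1.5), x=8 (|e|=1.5), x=9 (|e|=1.5), x=10 (|e|=0.5) → 7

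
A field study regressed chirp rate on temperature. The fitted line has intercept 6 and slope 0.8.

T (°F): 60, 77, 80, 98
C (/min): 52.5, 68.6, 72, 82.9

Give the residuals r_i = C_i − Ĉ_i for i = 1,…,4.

-1.5, 1, 2, -1.5

T=60: Ĉ = 6 + 0.8·60 = 54; r = 52.5 − 54 = -1.5
T=77: Ĉ = 6 + 0.8·77 = 67.6; r = 68.6 − 67.6 = 1
T=80: Ĉ = 6 + 0.8·80 = 70; r = 72 − 70 = 2
T=98: Ĉ = 6 + 0.8·98 = 84.4; r = 82.9 − 84.4 = -1.5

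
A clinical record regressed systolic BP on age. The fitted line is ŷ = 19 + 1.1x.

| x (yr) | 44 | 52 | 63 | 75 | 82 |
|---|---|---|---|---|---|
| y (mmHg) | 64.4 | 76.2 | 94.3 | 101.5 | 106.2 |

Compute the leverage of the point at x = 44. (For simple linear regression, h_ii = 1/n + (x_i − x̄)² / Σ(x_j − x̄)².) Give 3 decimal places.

h = 0.574

x̄ = (44 + 52 + 63 + 75 + 82)/5 = 63.2
Σ(x − x̄)² = 368.64 + 125.44 + 0.04 + 139.24 + 353.44 = 986.8
h = 1/5 + (-19.2)²/986.8 = 0.2 + 0.373571 = 0.574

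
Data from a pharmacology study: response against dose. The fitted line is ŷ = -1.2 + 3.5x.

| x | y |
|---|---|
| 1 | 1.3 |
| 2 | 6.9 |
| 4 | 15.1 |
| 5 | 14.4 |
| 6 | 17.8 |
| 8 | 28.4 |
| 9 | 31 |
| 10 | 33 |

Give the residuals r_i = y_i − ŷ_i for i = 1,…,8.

-1, 1.1, 2.3, -1.9, -2, 1.6, 0.7, -0.8

x=1: ŷ = -1.2 + 3.5·1 = 2.3; r = 1.3 − 2.3 = -1
x=2: ŷ = -1.2 + 3.5·2 = 5.8; r = 6.9 − 5.8 = 1.1
x=4: ŷ = -1.2 + 3.5·4 = 12.8; r = 15.1 − 12.8 = 2.3
x=5: ŷ = -1.2 + 3.5·5 = 16.3; r = 14.4 − 16.3 = -1.9
x=6: ŷ = -1.2 + 3.5·6 = 19.8; r = 17.8 − 19.8 = -2
x=8: ŷ = -1.2 + 3.5·8 = 26.8; r = 28.4 − 26.8 = 1.6
x=9: ŷ = -1.2 + 3.5·9 = 30.3; r = 31 − 30.3 = 0.7
x=10: ŷ = -1.2 + 3.5·10 = 33.8; r = 33 − 33.8 = -0.8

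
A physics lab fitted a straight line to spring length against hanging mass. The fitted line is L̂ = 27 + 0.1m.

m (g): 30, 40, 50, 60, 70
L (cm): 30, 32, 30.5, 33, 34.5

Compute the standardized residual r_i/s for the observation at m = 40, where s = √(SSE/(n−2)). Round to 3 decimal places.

m=30: L̂ = 27 + 0.1·30 = 30; r = 30 − 30 = 0
m=40: L̂ = 27 + 0.1·40 = 31; r = 32 − 31 = 1
m=50: L̂ = 27 + 0.1·50 = 32; r = 30.5 − 32 = -1.5
m=60: L̂ = 27 + 0.1·60 = 33; r = 33 − 33 = 0
m=70: L̂ = 27 + 0.1·70 = 34; r = 34.5 − 34 = 0.5
SSE = 0 + 1 + 2.25 + 0 + 0.25 = 3.5
s = √(3.5/3) = 1.08012
r/s = 1 / 1.08012 = 0.926

0.926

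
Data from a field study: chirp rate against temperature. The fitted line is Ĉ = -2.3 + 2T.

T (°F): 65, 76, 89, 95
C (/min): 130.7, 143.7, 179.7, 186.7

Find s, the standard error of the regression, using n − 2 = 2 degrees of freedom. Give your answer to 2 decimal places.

s = 5.57

T=65: Ĉ = -2.3 + 2·65 = 127.7; r = 130.7 − 127.7 = 3
T=76: Ĉ = -2.3 + 2·76 = 149.7; r = 143.7 − 149.7 = -6
T=89: Ĉ = -2.3 + 2·89 = 175.7; r = 179.7 − 175.7 = 4
T=95: Ĉ = -2.3 + 2·95 = 187.7; r = 186.7 − 187.7 = -1
SSE = 9 + 36 + 16 + 1 = 62
s = √(62/2) = √31 ≈ 5.57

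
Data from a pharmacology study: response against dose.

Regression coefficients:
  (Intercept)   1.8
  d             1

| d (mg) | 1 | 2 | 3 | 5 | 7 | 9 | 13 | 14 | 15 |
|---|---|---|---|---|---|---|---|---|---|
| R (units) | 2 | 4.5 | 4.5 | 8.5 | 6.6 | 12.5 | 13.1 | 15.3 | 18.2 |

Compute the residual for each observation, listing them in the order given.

d=1: ŷ = 1.8 + 1 = 2.8; e = 2 − 2.8 = -0.8
d=2: ŷ = 1.8 + 2 = 3.8; e = 4.5 − 3.8 = 0.7
d=3: ŷ = 1.8 + 3 = 4.8; e = 4.5 − 4.8 = -0.3
d=5: ŷ = 1.8 + 5 = 6.8; e = 8.5 − 6.8 = 1.7
d=7: ŷ = 1.8 + 7 = 8.8; e = 6.6 − 8.8 = -2.2
d=9: ŷ = 1.8 + 9 = 10.8; e = 12.5 − 10.8 = 1.7
d=13: ŷ = 1.8 + 13 = 14.8; e = 13.1 − 14.8 = -1.7
d=14: ŷ = 1.8 + 14 = 15.8; e = 15.3 − 15.8 = -0.5
d=15: ŷ = 1.8 + 15 = 16.8; e = 18.2 − 16.8 = 1.4

-0.8, 0.7, -0.3, 1.7, -2.2, 1.7, -1.7, -0.5, 1.4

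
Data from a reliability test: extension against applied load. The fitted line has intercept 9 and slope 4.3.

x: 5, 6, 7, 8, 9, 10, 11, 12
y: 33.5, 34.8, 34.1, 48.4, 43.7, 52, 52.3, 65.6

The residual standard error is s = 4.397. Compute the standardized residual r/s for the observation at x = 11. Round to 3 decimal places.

ŷ = 9 + 4.3·11 = 56.3
r = 52.3 − 56.3 = -4
r/s = -4 / 4.397 = -0.910

-0.910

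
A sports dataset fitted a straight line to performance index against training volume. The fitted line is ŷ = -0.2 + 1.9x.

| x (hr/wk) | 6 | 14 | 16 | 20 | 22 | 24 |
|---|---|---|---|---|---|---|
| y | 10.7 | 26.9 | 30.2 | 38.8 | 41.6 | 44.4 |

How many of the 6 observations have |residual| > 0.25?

x=6: ŷ = -0.2 + 1.9·6 = 11.2; e = 10.7 − 11.2 = -0.5
x=14: ŷ = -0.2 + 1.9·14 = 26.4; e = 26.9 − 26.4 = 0.5
x=16: ŷ = -0.2 + 1.9·16 = 30.2; e = 30.2 − 30.2 = 0
x=20: ŷ = -0.2 + 1.9·20 = 37.8; e = 38.8 − 37.8 = 1
x=22: ŷ = -0.2 + 1.9·22 = 41.6; e = 41.6 − 41.6 = 0
x=24: ŷ = -0.2 + 1.9·24 = 45.4; e = 44.4 − 45.4 = -1
|e| > 0.25: x=6 (|e|=0.5), x=14 (|e|=0.5), x=20 (|e|=1), x=24 (|e|=1) → 4

4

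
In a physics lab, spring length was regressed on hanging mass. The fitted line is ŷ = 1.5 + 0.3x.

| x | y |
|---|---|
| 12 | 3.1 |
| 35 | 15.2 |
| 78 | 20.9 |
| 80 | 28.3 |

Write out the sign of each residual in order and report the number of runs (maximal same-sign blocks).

4 runs

x=12: ŷ = 1.5 + 0.3·12 = 5.1; e = 3.1 − 5.1 = -2
x=35: ŷ = 1.5 + 0.3·35 = 12; e = 15.2 − 12 = 3.2
x=78: ŷ = 1.5 + 0.3·78 = 24.9; e = 20.9 − 24.9 = -4
x=80: ŷ = 1.5 + 0.3·80 = 25.5; e = 28.3 − 25.5 = 2.8
Signs: − + − +
Runs: −×1, +×1, −×1, +×1 → 4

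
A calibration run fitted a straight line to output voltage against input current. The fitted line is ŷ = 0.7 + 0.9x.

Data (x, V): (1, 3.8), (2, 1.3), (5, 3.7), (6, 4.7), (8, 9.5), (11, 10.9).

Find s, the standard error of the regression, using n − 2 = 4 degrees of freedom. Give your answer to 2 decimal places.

s = 1.81

x=1: ŷ = 0.7 + 0.9·1 = 1.6; r = 3.8 − 1.6 = 2.2
x=2: ŷ = 0.7 + 0.9·2 = 2.5; r = 1.3 − 2.5 = -1.2
x=5: ŷ = 0.7 + 0.9·5 = 5.2; r = 3.7 − 5.2 = -1.5
x=6: ŷ = 0.7 + 0.9·6 = 6.1; r = 4.7 − 6.1 = -1.4
x=8: ŷ = 0.7 + 0.9·8 = 7.9; r = 9.5 − 7.9 = 1.6
x=11: ŷ = 0.7 + 0.9·11 = 10.6; r = 10.9 − 10.6 = 0.3
SSE = 4.84 + 1.44 + 2.25 + 1.96 + 2.56 + 0.09 = 13.14
s = √(13.14/4) = √3.285 ≈ 1.81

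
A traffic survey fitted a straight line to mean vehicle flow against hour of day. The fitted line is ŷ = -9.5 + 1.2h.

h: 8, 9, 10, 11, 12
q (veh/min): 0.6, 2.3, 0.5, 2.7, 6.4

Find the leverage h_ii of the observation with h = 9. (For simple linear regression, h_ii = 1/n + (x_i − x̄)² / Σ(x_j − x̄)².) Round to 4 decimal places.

h = 0.3000

h̄ = (8 + 9 + 10 + 11 + 12)/5 = 10
Σ(h − h̄)² = 4 + 1 + 0 + 1 + 4 = 10
h = 1/5 + (-1)²/10 = 0.2 + 0.1 = 0.3000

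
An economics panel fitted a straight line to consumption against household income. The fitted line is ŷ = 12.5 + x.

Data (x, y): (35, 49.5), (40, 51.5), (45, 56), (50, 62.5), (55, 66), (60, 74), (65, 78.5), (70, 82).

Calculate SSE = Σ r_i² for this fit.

SSE = 13

x=35: ŷ = 12.5 + 35 = 47.5; r = 49.5 − 47.5 = 2
x=40: ŷ = 12.5 + 40 = 52.5; r = 51.5 − 52.5 = -1
x=45: ŷ = 12.5 + 45 = 57.5; r = 56 − 57.5 = -1.5
x=50: ŷ = 12.5 + 50 = 62.5; r = 62.5 − 62.5 = 0
x=55: ŷ = 12.5 + 55 = 67.5; r = 66 − 67.5 = -1.5
x=60: ŷ = 12.5 + 60 = 72.5; r = 74 − 72.5 = 1.5
x=65: ŷ = 12.5 + 65 = 77.5; r = 78.5 − 77.5 = 1
x=70: ŷ = 12.5 + 70 = 82.5; r = 82 − 82.5 = -0.5
SSE = 4 + 1 + 2.25 + 0 + 2.25 + 2.25 + 1 + 0.25 = 13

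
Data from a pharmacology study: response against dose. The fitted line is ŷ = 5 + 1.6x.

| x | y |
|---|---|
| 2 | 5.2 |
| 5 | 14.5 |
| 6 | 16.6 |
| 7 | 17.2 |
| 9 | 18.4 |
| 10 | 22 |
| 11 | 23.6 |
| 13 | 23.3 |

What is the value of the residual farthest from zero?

r = -3

x=2: ŷ = 5 + 1.6·2 = 8.2; r = 5.2 − 8.2 = -3
x=5: ŷ = 5 + 1.6·5 = 13; r = 14.5 − 13 = 1.5
x=6: ŷ = 5 + 1.6·6 = 14.6; r = 16.6 − 14.6 = 2
x=7: ŷ = 5 + 1.6·7 = 16.2; r = 17.2 − 16.2 = 1
x=9: ŷ = 5 + 1.6·9 = 19.4; r = 18.4 − 19.4 = -1
x=10: ŷ = 5 + 1.6·10 = 21; r = 22 − 21 = 1
x=11: ŷ = 5 + 1.6·11 = 22.6; r = 23.6 − 22.6 = 1
x=13: ŷ = 5 + 1.6·13 = 25.8; r = 23.3 − 25.8 = -2.5
Largest |r| is 3 at x = 2, residual -3.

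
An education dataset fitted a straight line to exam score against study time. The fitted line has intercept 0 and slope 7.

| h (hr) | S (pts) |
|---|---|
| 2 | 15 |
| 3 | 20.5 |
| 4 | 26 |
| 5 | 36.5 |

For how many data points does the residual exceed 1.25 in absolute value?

h=2: ŷ = 7·2 = 14; r = 15 − 14 = 1
h=3: ŷ = 7·3 = 21; r = 20.5 − 21 = -0.5
h=4: ŷ = 7·4 = 28; r = 26 − 28 = -2
h=5: ŷ = 7·5 = 35; r = 36.5 − 35 = 1.5
|r| > 1.25: h=4 (|r|=2), h=5 (|r|=1.5) → 2

2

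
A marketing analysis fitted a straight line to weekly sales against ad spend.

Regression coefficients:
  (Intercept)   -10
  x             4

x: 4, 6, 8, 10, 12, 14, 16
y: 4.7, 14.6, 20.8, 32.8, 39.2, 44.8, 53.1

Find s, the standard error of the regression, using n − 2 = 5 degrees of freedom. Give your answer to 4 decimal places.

s = 1.7332

x=4: ŷ = -10 + 4·4 = 6; r = 4.7 − 6 = -1.3
x=6: ŷ = -10 + 4·6 = 14; r = 14.6 − 14 = 0.6
x=8: ŷ = -10 + 4·8 = 22; r = 20.8 − 22 = -1.2
x=10: ŷ = -10 + 4·10 = 30; r = 32.8 − 30 = 2.8
x=12: ŷ = -10 + 4·12 = 38; r = 39.2 − 38 = 1.2
x=14: ŷ = -10 + 4·14 = 46; r = 44.8 − 46 = -1.2
x=16: ŷ = -10 + 4·16 = 54; r = 53.1 − 54 = -0.9
SSE = 1.69 + 0.36 + 1.44 + 7.84 + 1.44 + 1.44 + 0.81 = 15.02
s = √(15.02/5) = √3.004 ≈ 1.7332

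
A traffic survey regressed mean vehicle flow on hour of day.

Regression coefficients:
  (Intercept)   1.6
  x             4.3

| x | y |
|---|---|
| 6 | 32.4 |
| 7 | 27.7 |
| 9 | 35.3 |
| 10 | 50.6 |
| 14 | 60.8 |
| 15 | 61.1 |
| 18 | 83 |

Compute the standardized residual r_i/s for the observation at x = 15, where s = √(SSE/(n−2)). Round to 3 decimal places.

x=6: ŷ = 1.6 + 4.3·6 = 27.4; r = 32.4 − 27.4 = 5
x=7: ŷ = 1.6 + 4.3·7 = 31.7; r = 27.7 − 31.7 = -4
x=9: ŷ = 1.6 + 4.3·9 = 40.3; r = 35.3 − 40.3 = -5
x=10: ŷ = 1.6 + 4.3·10 = 44.6; r = 50.6 − 44.6 = 6
x=14: ŷ = 1.6 + 4.3·14 = 61.8; r = 60.8 − 61.8 = -1
x=15: ŷ = 1.6 + 4.3·15 = 66.1; r = 61.1 − 66.1 = -5
x=18: ŷ = 1.6 + 4.3·18 = 79; r = 83 − 79 = 4
SSE = 25 + 16 + 25 + 36 + 1 + 25 + 16 = 144
s = √(144/5) = 5.36656
r/s = -5 / 5.36656 = -0.932

-0.932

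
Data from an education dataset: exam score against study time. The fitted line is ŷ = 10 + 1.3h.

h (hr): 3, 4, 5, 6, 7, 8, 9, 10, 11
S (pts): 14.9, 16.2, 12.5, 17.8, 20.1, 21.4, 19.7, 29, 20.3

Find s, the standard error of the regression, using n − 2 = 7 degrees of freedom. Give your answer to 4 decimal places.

h=3: ŷ = 10 + 1.3·3 = 13.9; e = 14.9 − 13.9 = 1
h=4: ŷ = 10 + 1.3·4 = 15.2; e = 16.2 − 15.2 = 1
h=5: ŷ = 10 + 1.3·5 = 16.5; e = 12.5 − 16.5 = -4
h=6: ŷ = 10 + 1.3·6 = 17.8; e = 17.8 − 17.8 = 0
h=7: ŷ = 10 + 1.3·7 = 19.1; e = 20.1 − 19.1 = 1
h=8: ŷ = 10 + 1.3·8 = 20.4; e = 21.4 − 20.4 = 1
h=9: ŷ = 10 + 1.3·9 = 21.7; e = 19.7 − 21.7 = -2
h=10: ŷ = 10 + 1.3·10 = 23; e = 29 − 23 = 6
h=11: ŷ = 10 + 1.3·11 = 24.3; e = 20.3 − 24.3 = -4
SSE = 1 + 1 + 16 + 0 + 1 + 1 + 4 + 36 + 16 = 76
s = √(76/7) = √10.8571 ≈ 3.2950

s = 3.2950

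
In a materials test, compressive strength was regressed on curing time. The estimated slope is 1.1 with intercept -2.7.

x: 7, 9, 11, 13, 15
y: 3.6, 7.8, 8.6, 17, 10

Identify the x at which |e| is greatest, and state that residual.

x=7: ŷ = -2.7 + 1.1·7 = 5; e = 3.6 − 5 = -1.4
x=9: ŷ = -2.7 + 1.1·9 = 7.2; e = 7.8 − 7.2 = 0.6
x=11: ŷ = -2.7 + 1.1·11 = 9.4; e = 8.6 − 9.4 = -0.8
x=13: ŷ = -2.7 + 1.1·13 = 11.6; e = 17 − 11.6 = 5.4
x=15: ŷ = -2.7 + 1.1·15 = 13.8; e = 10 − 13.8 = -3.8
Largest |e| is 5.4 at x = 13, residual 5.4.

x = 13, e = 5.4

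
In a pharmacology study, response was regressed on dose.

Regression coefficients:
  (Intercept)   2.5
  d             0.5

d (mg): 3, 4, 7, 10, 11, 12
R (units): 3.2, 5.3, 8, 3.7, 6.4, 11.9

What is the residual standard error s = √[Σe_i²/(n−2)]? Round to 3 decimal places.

s = 2.909

d=3: R̂ = 2.5 + 0.5·3 = 4; e = 3.2 − 4 = -0.8
d=4: R̂ = 2.5 + 0.5·4 = 4.5; e = 5.3 − 4.5 = 0.8
d=7: R̂ = 2.5 + 0.5·7 = 6; e = 8 − 6 = 2
d=10: R̂ = 2.5 + 0.5·10 = 7.5; e = 3.7 − 7.5 = -3.8
d=11: R̂ = 2.5 + 0.5·11 = 8; e = 6.4 − 8 = -1.6
d=12: R̂ = 2.5 + 0.5·12 = 8.5; e = 11.9 − 8.5 = 3.4
SSE = 0.64 + 0.64 + 4 + 14.44 + 2.56 + 11.56 = 33.84
s = √(33.84/4) = √8.46 ≈ 2.909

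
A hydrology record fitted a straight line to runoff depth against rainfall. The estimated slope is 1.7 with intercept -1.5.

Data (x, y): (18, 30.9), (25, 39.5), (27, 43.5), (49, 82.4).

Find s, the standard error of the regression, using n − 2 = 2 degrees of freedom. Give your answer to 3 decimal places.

s = 1.825

x=18: ŷ = -1.5 + 1.7·18 = 29.1; r = 30.9 − 29.1 = 1.8
x=25: ŷ = -1.5 + 1.7·25 = 41; r = 39.5 − 41 = -1.5
x=27: ŷ = -1.5 + 1.7·27 = 44.4; r = 43.5 − 44.4 = -0.9
x=49: ŷ = -1.5 + 1.7·49 = 81.8; r = 82.4 − 81.8 = 0.6
SSE = 3.24 + 2.25 + 0.81 + 0.36 = 6.66
s = √(6.66/2) = √3.33 ≈ 1.825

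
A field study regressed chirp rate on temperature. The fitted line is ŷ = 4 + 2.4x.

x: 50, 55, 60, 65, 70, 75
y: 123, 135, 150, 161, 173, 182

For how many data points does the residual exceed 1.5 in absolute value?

2

x=50: ŷ = 4 + 2.4·50 = 124; r = 123 − 124 = -1
x=55: ŷ = 4 + 2.4·55 = 136; r = 135 − 136 = -1
x=60: ŷ = 4 + 2.4·60 = 148; r = 150 − 148 = 2
x=65: ŷ = 4 + 2.4·65 = 160; r = 161 − 160 = 1
x=70: ŷ = 4 + 2.4·70 = 172; r = 173 − 172 = 1
x=75: ŷ = 4 + 2.4·75 = 184; r = 182 − 184 = -2
|r| > 1.5: x=60 (|r|=2), x=75 (|r|=2) → 2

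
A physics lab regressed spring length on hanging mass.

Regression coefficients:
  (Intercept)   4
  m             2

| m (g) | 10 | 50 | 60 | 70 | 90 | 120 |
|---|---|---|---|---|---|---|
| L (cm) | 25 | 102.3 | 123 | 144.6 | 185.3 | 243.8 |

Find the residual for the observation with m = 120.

L̂ = 4 + 2·120 = 244
r = 243.8 − 244 = -0.2

r = -0.2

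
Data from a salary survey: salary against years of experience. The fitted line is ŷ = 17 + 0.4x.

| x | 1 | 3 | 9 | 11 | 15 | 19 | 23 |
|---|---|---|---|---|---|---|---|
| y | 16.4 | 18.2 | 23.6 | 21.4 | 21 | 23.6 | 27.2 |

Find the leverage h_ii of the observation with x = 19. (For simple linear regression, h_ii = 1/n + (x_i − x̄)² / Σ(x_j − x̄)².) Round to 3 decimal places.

x̄ = (1 + 3 + 9 + 11 + 15 + 19 + 23)/7 = 11.5714
Σ(x − x̄)² = 111.755 + 73.4694 + 6.61224 + 0.326531 + 11.7551 + 55.1837 + 130.612 = 389.714
h = 1/7 + (7.42857)²/389.714 = 0.142857 + 0.1416 = 0.284

h = 0.284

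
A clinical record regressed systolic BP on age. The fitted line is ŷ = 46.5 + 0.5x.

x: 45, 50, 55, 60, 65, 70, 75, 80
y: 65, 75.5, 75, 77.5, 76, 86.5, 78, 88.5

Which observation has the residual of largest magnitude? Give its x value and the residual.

x=45: ŷ = 46.5 + 0.5·45 = 69; r = 65 − 69 = -4
x=50: ŷ = 46.5 + 0.5·50 = 71.5; r = 75.5 − 71.5 = 4
x=55: ŷ = 46.5 + 0.5·55 = 74; r = 75 − 74 = 1
x=60: ŷ = 46.5 + 0.5·60 = 76.5; r = 77.5 − 76.5 = 1
x=65: ŷ = 46.5 + 0.5·65 = 79; r = 76 − 79 = -3
x=70: ŷ = 46.5 + 0.5·70 = 81.5; r = 86.5 − 81.5 = 5
x=75: ŷ = 46.5 + 0.5·75 = 84; r = 78 − 84 = -6
x=80: ŷ = 46.5 + 0.5·80 = 86.5; r = 88.5 − 86.5 = 2
Largest |r| is 6 at x = 75, residual -6.

x = 75, r = -6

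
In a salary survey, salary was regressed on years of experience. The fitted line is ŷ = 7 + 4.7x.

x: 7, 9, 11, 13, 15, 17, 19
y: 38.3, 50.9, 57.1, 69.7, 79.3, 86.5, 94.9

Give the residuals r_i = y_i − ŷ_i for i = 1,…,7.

x=7: ŷ = 7 + 4.7·7 = 39.9; r = 38.3 − 39.9 = -1.6
x=9: ŷ = 7 + 4.7·9 = 49.3; r = 50.9 − 49.3 = 1.6
x=11: ŷ = 7 + 4.7·11 = 58.7; r = 57.1 − 58.7 = -1.6
x=13: ŷ = 7 + 4.7·13 = 68.1; r = 69.7 − 68.1 = 1.6
x=15: ŷ = 7 + 4.7·15 = 77.5; r = 79.3 − 77.5 = 1.8
x=17: ŷ = 7 + 4.7·17 = 86.9; r = 86.5 − 86.9 = -0.4
x=19: ŷ = 7 + 4.7·19 = 96.3; r = 94.9 − 96.3 = -1.4

-1.6, 1.6, -1.6, 1.6, 1.8, -0.4, -1.4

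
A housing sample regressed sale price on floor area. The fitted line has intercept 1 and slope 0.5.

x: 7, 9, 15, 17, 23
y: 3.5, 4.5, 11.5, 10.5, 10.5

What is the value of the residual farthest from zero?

x=7: ŷ = 1 + 0.5·7 = 4.5; e = 3.5 − 4.5 = -1
x=9: ŷ = 1 + 0.5·9 = 5.5; e = 4.5 − 5.5 = -1
x=15: ŷ = 1 + 0.5·15 = 8.5; e = 11.5 − 8.5 = 3
x=17: ŷ = 1 + 0.5·17 = 9.5; e = 10.5 − 9.5 = 1
x=23: ŷ = 1 + 0.5·23 = 12.5; e = 10.5 − 12.5 = -2
Largest |e| is 3 at x = 15, residual 3.

e = 3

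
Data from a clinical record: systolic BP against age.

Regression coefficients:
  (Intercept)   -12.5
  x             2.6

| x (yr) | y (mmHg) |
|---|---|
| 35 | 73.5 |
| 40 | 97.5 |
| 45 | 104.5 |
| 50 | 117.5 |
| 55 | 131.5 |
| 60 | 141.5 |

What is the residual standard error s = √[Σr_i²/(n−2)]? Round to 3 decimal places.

x=35: ŷ = -12.5 + 2.6·35 = 78.5; r = 73.5 − 78.5 = -5
x=40: ŷ = -12.5 + 2.6·40 = 91.5; r = 97.5 − 91.5 = 6
x=45: ŷ = -12.5 + 2.6·45 = 104.5; r = 104.5 − 104.5 = 0
x=50: ŷ = -12.5 + 2.6·50 = 117.5; r = 117.5 − 117.5 = 0
x=55: ŷ = -12.5 + 2.6·55 = 130.5; r = 131.5 − 130.5 = 1
x=60: ŷ = -12.5 + 2.6·60 = 143.5; r = 141.5 − 143.5 = -2
SSE = 25 + 36 + 0 + 0 + 1 + 4 = 66
s = √(66/4) = √16.5 ≈ 4.062

s = 4.062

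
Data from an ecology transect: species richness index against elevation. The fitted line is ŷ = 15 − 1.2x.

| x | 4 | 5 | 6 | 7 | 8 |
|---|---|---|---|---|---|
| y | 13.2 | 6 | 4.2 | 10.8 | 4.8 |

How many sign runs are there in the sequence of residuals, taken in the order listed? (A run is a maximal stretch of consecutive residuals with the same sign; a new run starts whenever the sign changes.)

4 runs

x=4: ŷ = 15 − 1.2·4 = 10.2; e = 13.2 − 10.2 = 3
x=5: ŷ = 15 − 1.2·5 = 9; e = 6 − 9 = -3
x=6: ŷ = 15 − 1.2·6 = 7.8; e = 4.2 − 7.8 = -3.6
x=7: ŷ = 15 − 1.2·7 = 6.6; e = 10.8 − 6.6 = 4.2
x=8: ŷ = 15 − 1.2·8 = 5.4; e = 4.8 − 5.4 = -0.6
Signs: + − − + −
Runs: +×1, −×2, +×1, −×1 → 4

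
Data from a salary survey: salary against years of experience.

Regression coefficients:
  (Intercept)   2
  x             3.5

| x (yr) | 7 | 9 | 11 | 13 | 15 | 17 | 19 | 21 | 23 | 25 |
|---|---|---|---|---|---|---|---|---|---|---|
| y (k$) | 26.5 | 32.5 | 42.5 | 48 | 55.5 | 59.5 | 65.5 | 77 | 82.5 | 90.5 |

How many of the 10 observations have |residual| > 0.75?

x=7: ŷ = 2 + 3.5·7 = 26.5; e = 26.5 − 26.5 = 0
x=9: ŷ = 2 + 3.5·9 = 33.5; e = 32.5 − 33.5 = -1
x=11: ŷ = 2 + 3.5·11 = 40.5; e = 42.5 − 40.5 = 2
x=13: ŷ = 2 + 3.5·13 = 47.5; e = 48 − 47.5 = 0.5
x=15: ŷ = 2 + 3.5·15 = 54.5; e = 55.5 − 54.5 = 1
x=17: ŷ = 2 + 3.5·17 = 61.5; e = 59.5 − 61.5 = -2
x=19: ŷ = 2 + 3.5·19 = 68.5; e = 65.5 − 68.5 = -3
x=21: ŷ = 2 + 3.5·21 = 75.5; e = 77 − 75.5 = 1.5
x=23: ŷ = 2 + 3.5·23 = 82.5; e = 82.5 − 82.5 = 0
x=25: ŷ = 2 + 3.5·25 = 89.5; e = 90.5 − 89.5 = 1
|e| > 0.75: x=9 (|e|=1), x=11 (|e|=2), x=15 (|e|=1), x=17 (|e|=2), x=19 (|e|=3), x=21 (|e|=1.5), x=25 (|e|=1) → 7

7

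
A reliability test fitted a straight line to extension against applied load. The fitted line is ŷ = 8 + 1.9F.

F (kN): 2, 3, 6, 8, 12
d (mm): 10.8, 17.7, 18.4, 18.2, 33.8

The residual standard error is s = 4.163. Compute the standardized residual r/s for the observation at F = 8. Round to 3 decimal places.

-1.201

ŷ = 8 + 1.9·8 = 23.2
r = 18.2 − 23.2 = -5
r/s = -5 / 4.163 = -1.201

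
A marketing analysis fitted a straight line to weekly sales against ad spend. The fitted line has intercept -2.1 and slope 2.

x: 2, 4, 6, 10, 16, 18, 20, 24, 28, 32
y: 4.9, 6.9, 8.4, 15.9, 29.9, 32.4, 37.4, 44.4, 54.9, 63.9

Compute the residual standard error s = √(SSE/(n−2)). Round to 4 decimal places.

s = 1.8028

x=2: ŷ = -2.1 + 2·2 = 1.9; r = 4.9 − 1.9 = 3
x=4: ŷ = -2.1 + 2·4 = 5.9; r = 6.9 − 5.9 = 1
x=6: ŷ = -2.1 + 2·6 = 9.9; r = 8.4 − 9.9 = -1.5
x=10: ŷ = -2.1 + 2·10 = 17.9; r = 15.9 − 17.9 = -2
x=16: ŷ = -2.1 + 2·16 = 29.9; r = 29.9 − 29.9 = 0
x=18: ŷ = -2.1 + 2·18 = 33.9; r = 32.4 − 33.9 = -1.5
x=20: ŷ = -2.1 + 2·20 = 37.9; r = 37.4 − 37.9 = -0.5
x=24: ŷ = -2.1 + 2·24 = 45.9; r = 44.4 − 45.9 = -1.5
x=28: ŷ = -2.1 + 2·28 = 53.9; r = 54.9 − 53.9 = 1
x=32: ŷ = -2.1 + 2·32 = 61.9; r = 63.9 − 61.9 = 2
SSE = 9 + 1 + 2.25 + 4 + 0 + 2.25 + 0.25 + 2.25 + 1 + 4 = 26
s = √(26/8) = √3.25 ≈ 1.8028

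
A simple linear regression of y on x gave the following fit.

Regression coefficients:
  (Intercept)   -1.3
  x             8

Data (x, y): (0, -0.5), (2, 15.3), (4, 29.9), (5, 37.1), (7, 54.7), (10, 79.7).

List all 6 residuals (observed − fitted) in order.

x=0: ŷ = -1.3 + 8·0 = -1.3; e = -0.5 − (-1.3) = 0.8
x=2: ŷ = -1.3 + 8·2 = 14.7; e = 15.3 − 14.7 = 0.6
x=4: ŷ = -1.3 + 8·4 = 30.7; e = 29.9 − 30.7 = -0.8
x=5: ŷ = -1.3 + 8·5 = 38.7; e = 37.1 − 38.7 = -1.6
x=7: ŷ = -1.3 + 8·7 = 54.7; e = 54.7 − 54.7 = 0
x=10: ŷ = -1.3 + 8·10 = 78.7; e = 79.7 − 78.7 = 1

0.8, 0.6, -0.8, -1.6, 0, 1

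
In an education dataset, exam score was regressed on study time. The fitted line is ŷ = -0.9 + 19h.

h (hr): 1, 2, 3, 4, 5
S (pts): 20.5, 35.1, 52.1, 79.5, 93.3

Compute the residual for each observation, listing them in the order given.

2.4, -2, -4, 4.4, -0.8

h=1: ŷ = -0.9 + 19·1 = 18.1; r = 20.5 − 18.1 = 2.4
h=2: ŷ = -0.9 + 19·2 = 37.1; r = 35.1 − 37.1 = -2
h=3: ŷ = -0.9 + 19·3 = 56.1; r = 52.1 − 56.1 = -4
h=4: ŷ = -0.9 + 19·4 = 75.1; r = 79.5 − 75.1 = 4.4
h=5: ŷ = -0.9 + 19·5 = 94.1; r = 93.3 − 94.1 = -0.8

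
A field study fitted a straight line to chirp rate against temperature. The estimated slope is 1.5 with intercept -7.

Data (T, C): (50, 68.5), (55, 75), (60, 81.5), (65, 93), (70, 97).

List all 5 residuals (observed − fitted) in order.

T=50: ŷ = -7 + 1.5·50 = 68; r = 68.5 − 68 = 0.5
T=55: ŷ = -7 + 1.5·55 = 75.5; r = 75 − 75.5 = -0.5
T=60: ŷ = -7 + 1.5·60 = 83; r = 81.5 − 83 = -1.5
T=65: ŷ = -7 + 1.5·65 = 90.5; r = 93 − 90.5 = 2.5
T=70: ŷ = -7 + 1.5·70 = 98; r = 97 − 98 = -1

0.5, -0.5, -1.5, 2.5, -1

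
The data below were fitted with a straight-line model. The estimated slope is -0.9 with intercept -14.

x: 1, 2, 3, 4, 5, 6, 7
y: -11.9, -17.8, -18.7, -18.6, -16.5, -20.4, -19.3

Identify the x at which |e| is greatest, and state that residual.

x=1: ŷ = -14 − 0.9·1 = -14.9; e = -11.9 − (-14.9) = 3
x=2: ŷ = -14 − 0.9·2 = -15.8; e = -17.8 − (-15.8) = -2
x=3: ŷ = -14 − 0.9·3 = -16.7; e = -18.7 − (-16.7) = -2
x=4: ŷ = -14 − 0.9·4 = -17.6; e = -18.6 − (-17.6) = -1
x=5: ŷ = -14 − 0.9·5 = -18.5; e = -16.5 − (-18.5) = 2
x=6: ŷ = -14 − 0.9·6 = -19.4; e = -20.4 − (-19.4) = -1
x=7: ŷ = -14 − 0.9·7 = -20.3; e = -19.3 − (-20.3) = 1
Largest |e| is 3 at x = 1, residual 3.

x = 1, e = 3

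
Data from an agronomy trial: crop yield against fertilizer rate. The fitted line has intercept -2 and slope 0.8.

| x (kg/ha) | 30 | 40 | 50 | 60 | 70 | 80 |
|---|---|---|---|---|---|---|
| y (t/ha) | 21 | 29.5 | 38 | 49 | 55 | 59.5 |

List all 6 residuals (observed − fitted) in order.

x=30: ŷ = -2 + 0.8·30 = 22; e = 21 − 22 = -1
x=40: ŷ = -2 + 0.8·40 = 30; e = 29.5 − 30 = -0.5
x=50: ŷ = -2 + 0.8·50 = 38; e = 38 − 38 = 0
x=60: ŷ = -2 + 0.8·60 = 46; e = 49 − 46 = 3
x=70: ŷ = -2 + 0.8·70 = 54; e = 55 − 54 = 1
x=80: ŷ = -2 + 0.8·80 = 62; e = 59.5 − 62 = -2.5

-1, -0.5, 0, 3, 1, -2.5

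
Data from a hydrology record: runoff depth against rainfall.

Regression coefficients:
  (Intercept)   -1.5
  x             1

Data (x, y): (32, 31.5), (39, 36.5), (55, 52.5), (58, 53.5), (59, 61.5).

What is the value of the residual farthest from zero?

x=32: ŷ = -1.5 + 32 = 30.5; e = 31.5 − 30.5 = 1
x=39: ŷ = -1.5 + 39 = 37.5; e = 36.5 − 37.5 = -1
x=55: ŷ = -1.5 + 55 = 53.5; e = 52.5 − 53.5 = -1
x=58: ŷ = -1.5 + 58 = 56.5; e = 53.5 − 56.5 = -3
x=59: ŷ = -1.5 + 59 = 57.5; e = 61.5 − 57.5 = 4
Largest |e| is 4 at x = 59, residual 4.

e = 4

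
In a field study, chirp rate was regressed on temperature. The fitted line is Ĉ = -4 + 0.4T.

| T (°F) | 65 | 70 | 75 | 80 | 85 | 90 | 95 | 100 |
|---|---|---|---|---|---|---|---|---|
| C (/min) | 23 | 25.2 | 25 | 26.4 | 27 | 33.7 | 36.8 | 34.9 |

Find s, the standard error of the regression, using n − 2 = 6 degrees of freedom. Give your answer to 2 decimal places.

T=65: Ĉ = -4 + 0.4·65 = 22; r = 23 − 22 = 1
T=70: Ĉ = -4 + 0.4·70 = 24; r = 25.2 − 24 = 1.2
T=75: Ĉ = -4 + 0.4·75 = 26; r = 25 − 26 = -1
T=80: Ĉ = -4 + 0.4·80 = 28; r = 26.4 − 28 = -1.6
T=85: Ĉ = -4 + 0.4·85 = 30; r = 27 − 30 = -3
T=90: Ĉ = -4 + 0.4·90 = 32; r = 33.7 − 32 = 1.7
T=95: Ĉ = -4 + 0.4·95 = 34; r = 36.8 − 34 = 2.8
T=100: Ĉ = -4 + 0.4·100 = 36; r = 34.9 − 36 = -1.1
SSE = 1 + 1.44 + 1 + 2.56 + 9 + 2.89 + 7.84 + 1.21 = 26.94
s = √(26.94/6) = √4.49 ≈ 2.12

s = 2.12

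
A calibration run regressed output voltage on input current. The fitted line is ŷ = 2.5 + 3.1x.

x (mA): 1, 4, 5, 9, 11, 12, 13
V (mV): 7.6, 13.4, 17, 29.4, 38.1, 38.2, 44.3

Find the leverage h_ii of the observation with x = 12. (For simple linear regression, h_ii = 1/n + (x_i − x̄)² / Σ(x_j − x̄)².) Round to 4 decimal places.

h = 0.2803

x̄ = (1 + 4 + 5 + 9 + 11 + 12 + 13)/7 = 7.85714
Σ(x − x̄)² = 47.0204 + 14.8776 + 8.16327 + 1.30612 + 9.87755 + 17.1633 + 26.449 = 124.857
h = 1/7 + (4.14286)²/124.857 = 0.142857 + 0.137463 = 0.2803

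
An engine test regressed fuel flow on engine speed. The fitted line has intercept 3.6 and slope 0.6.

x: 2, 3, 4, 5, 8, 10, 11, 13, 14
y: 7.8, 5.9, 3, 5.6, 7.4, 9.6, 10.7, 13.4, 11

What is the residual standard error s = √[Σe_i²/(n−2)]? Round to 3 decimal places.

x=2: ŷ = 3.6 + 0.6·2 = 4.8; e = 7.8 − 4.8 = 3
x=3: ŷ = 3.6 + 0.6·3 = 5.4; e = 5.9 − 5.4 = 0.5
x=4: ŷ = 3.6 + 0.6·4 = 6; e = 3 − 6 = -3
x=5: ŷ = 3.6 + 0.6·5 = 6.6; e = 5.6 − 6.6 = -1
x=8: ŷ = 3.6 + 0.6·8 = 8.4; e = 7.4 − 8.4 = -1
x=10: ŷ = 3.6 + 0.6·10 = 9.6; e = 9.6 − 9.6 = 0
x=11: ŷ = 3.6 + 0.6·11 = 10.2; e = 10.7 − 10.2 = 0.5
x=13: ŷ = 3.6 + 0.6·13 = 11.4; e = 13.4 − 11.4 = 2
x=14: ŷ = 3.6 + 0.6·14 = 12; e = 11 − 12 = -1
SSE = 9 + 0.25 + 9 + 1 + 1 + 0 + 0.25 + 4 + 1 = 25.5
s = √(25.5/7) = √3.64286 ≈ 1.909

s = 1.909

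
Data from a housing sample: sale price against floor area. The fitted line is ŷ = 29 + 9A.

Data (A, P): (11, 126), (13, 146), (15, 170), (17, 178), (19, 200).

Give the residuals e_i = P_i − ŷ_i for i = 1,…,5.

-2, 0, 6, -4, 0

A=11: ŷ = 29 + 9·11 = 128; e = 126 − 128 = -2
A=13: ŷ = 29 + 9·13 = 146; e = 146 − 146 = 0
A=15: ŷ = 29 + 9·15 = 164; e = 170 − 164 = 6
A=17: ŷ = 29 + 9·17 = 182; e = 178 − 182 = -4
A=19: ŷ = 29 + 9·19 = 200; e = 200 − 200 = 0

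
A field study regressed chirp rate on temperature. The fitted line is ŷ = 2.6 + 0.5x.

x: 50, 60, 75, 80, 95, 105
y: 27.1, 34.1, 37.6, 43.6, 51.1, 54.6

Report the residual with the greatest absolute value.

x=50: ŷ = 2.6 + 0.5·50 = 27.6; r = 27.1 − 27.6 = -0.5
x=60: ŷ = 2.6 + 0.5·60 = 32.6; r = 34.1 − 32.6 = 1.5
x=75: ŷ = 2.6 + 0.5·75 = 40.1; r = 37.6 − 40.1 = -2.5
x=80: ŷ = 2.6 + 0.5·80 = 42.6; r = 43.6 − 42.6 = 1
x=95: ŷ = 2.6 + 0.5·95 = 50.1; r = 51.1 − 50.1 = 1
x=105: ŷ = 2.6 + 0.5·105 = 55.1; r = 54.6 − 55.1 = -0.5
Largest |r| is 2.5 at x = 75, residual -2.5.

r = -2.5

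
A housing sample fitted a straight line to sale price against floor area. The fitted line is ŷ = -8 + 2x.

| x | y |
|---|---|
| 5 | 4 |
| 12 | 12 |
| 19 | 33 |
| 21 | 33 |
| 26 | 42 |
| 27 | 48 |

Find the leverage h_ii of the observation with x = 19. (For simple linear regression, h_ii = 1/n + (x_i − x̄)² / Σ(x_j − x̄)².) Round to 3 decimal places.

h = 0.168

x̄ = (5 + 12 + 19 + 21 + 26 + 27)/6 = 18.3333
Σ(x − x̄)² = 177.778 + 40.1111 + 0.444444 + 7.11111 + 58.7778 + 75.1111 = 359.333
h = 1/6 + (0.666667)²/359.333 = 0.166667 + 0.00123686 = 0.168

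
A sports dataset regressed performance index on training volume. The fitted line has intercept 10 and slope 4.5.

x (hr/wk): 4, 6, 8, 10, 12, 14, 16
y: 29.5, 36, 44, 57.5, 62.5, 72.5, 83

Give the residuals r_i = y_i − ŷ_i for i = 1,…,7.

x=4: ŷ = 10 + 4.5·4 = 28; r = 29.5 − 28 = 1.5
x=6: ŷ = 10 + 4.5·6 = 37; r = 36 − 37 = -1
x=8: ŷ = 10 + 4.5·8 = 46; r = 44 − 46 = -2
x=10: ŷ = 10 + 4.5·10 = 55; r = 57.5 − 55 = 2.5
x=12: ŷ = 10 + 4.5·12 = 64; r = 62.5 − 64 = -1.5
x=14: ŷ = 10 + 4.5·14 = 73; r = 72.5 − 73 = -0.5
x=16: ŷ = 10 + 4.5·16 = 82; r = 83 − 82 = 1

1.5, -1, -2, 2.5, -1.5, -0.5, 1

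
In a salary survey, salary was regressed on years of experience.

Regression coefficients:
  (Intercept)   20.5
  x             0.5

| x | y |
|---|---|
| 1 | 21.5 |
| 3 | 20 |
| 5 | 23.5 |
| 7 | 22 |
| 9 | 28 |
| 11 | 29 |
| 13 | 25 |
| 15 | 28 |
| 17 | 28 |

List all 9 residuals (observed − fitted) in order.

0.5, -2, 0.5, -2, 3, 3, -2, 0, -1

x=1: ŷ = 20.5 + 0.5·1 = 21; e = 21.5 − 21 = 0.5
x=3: ŷ = 20.5 + 0.5·3 = 22; e = 20 − 22 = -2
x=5: ŷ = 20.5 + 0.5·5 = 23; e = 23.5 − 23 = 0.5
x=7: ŷ = 20.5 + 0.5·7 = 24; e = 22 − 24 = -2
x=9: ŷ = 20.5 + 0.5·9 = 25; e = 28 − 25 = 3
x=11: ŷ = 20.5 + 0.5·11 = 26; e = 29 − 26 = 3
x=13: ŷ = 20.5 + 0.5·13 = 27; e = 25 − 27 = -2
x=15: ŷ = 20.5 + 0.5·15 = 28; e = 28 − 28 = 0
x=17: ŷ = 20.5 + 0.5·17 = 29; e = 28 − 29 = -1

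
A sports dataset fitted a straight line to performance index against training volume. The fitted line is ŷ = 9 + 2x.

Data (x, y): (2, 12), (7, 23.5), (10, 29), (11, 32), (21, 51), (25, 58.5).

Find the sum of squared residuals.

SSE = 2.5

x=2: ŷ = 9 + 2·2 = 13; e = 12 − 13 = -1
x=7: ŷ = 9 + 2·7 = 23; e = 23.5 − 23 = 0.5
x=10: ŷ = 9 + 2·10 = 29; e = 29 − 29 = 0
x=11: ŷ = 9 + 2·11 = 31; e = 32 − 31 = 1
x=21: ŷ = 9 + 2·21 = 51; e = 51 − 51 = 0
x=25: ŷ = 9 + 2·25 = 59; e = 58.5 − 59 = -0.5
SSE = 1 + 0.25 + 0 + 1 + 0 + 0.25 = 2.5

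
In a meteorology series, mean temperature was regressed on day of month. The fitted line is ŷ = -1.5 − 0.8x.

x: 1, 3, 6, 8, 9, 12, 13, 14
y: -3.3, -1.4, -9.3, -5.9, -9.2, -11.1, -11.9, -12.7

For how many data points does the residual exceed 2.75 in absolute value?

1

x=1: ŷ = -1.5 − 0.8·1 = -2.3; r = -3.3 − (-2.3) = -1
x=3: ŷ = -1.5 − 0.8·3 = -3.9; r = -1.4 − (-3.9) = 2.5
x=6: ŷ = -1.5 − 0.8·6 = -6.3; r = -9.3 − (-6.3) = -3
x=8: ŷ = -1.5 − 0.8·8 = -7.9; r = -5.9 − (-7.9) = 2
x=9: ŷ = -1.5 − 0.8·9 = -8.7; r = -9.2 − (-8.7) = -0.5
x=12: ŷ = -1.5 − 0.8·12 = -11.1; r = -11.1 − (-11.1) = 0
x=13: ŷ = -1.5 − 0.8·13 = -11.9; r = -11.9 − (-11.9) = 0
x=14: ŷ = -1.5 − 0.8·14 = -12.7; r = -12.7 − (-12.7) = 0
|r| > 2.75: x=6 (|r|=3) → 1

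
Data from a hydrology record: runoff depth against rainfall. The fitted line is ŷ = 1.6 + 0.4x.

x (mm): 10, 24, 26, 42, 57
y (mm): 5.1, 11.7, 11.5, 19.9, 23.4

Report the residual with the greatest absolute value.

e = 1.5

x=10: ŷ = 1.6 + 0.4·10 = 5.6; e = 5.1 − 5.6 = -0.5
x=24: ŷ = 1.6 + 0.4·24 = 11.2; e = 11.7 − 11.2 = 0.5
x=26: ŷ = 1.6 + 0.4·26 = 12; e = 11.5 − 12 = -0.5
x=42: ŷ = 1.6 + 0.4·42 = 18.4; e = 19.9 − 18.4 = 1.5
x=57: ŷ = 1.6 + 0.4·57 = 24.4; e = 23.4 − 24.4 = -1
Largest |e| is 1.5 at x = 42, residual 1.5.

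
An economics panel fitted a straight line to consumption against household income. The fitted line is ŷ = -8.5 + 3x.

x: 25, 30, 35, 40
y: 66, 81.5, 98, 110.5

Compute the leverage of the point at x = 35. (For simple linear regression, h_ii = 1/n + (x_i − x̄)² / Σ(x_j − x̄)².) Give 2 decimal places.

x̄ = (25 + 30 + 35 + 40)/4 = 32.5
Σ(x − x̄)² = 56.25 + 6.25 + 6.25 + 56.25 = 125
h = 1/4 + (2.5)²/125 = 0.25 + 0.05 = 0.30

h = 0.30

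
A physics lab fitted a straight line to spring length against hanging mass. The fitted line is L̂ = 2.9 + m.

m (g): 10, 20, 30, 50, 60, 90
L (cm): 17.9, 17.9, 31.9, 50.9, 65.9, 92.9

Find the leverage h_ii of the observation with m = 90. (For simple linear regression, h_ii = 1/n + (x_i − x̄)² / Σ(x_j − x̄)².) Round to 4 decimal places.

m̄ = (10 + 20 + 30 + 50 + 60 + 90)/6 = 43.3333
Σ(m − m̄)² = 1111.11 + 544.444 + 177.778 + 44.4444 + 277.778 + 2177.78 = 4333.33
h = 1/6 + (46.6667)²/4333.33 = 0.166667 + 0.502564 = 0.6692

h = 0.6692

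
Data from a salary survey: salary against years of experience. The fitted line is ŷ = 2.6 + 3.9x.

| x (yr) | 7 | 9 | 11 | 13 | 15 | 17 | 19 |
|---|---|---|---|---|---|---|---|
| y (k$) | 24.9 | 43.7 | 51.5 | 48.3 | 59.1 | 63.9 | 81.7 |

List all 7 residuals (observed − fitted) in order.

-5, 6, 6, -5, -2, -5, 5

x=7: ŷ = 2.6 + 3.9·7 = 29.9; r = 24.9 − 29.9 = -5
x=9: ŷ = 2.6 + 3.9·9 = 37.7; r = 43.7 − 37.7 = 6
x=11: ŷ = 2.6 + 3.9·11 = 45.5; r = 51.5 − 45.5 = 6
x=13: ŷ = 2.6 + 3.9·13 = 53.3; r = 48.3 − 53.3 = -5
x=15: ŷ = 2.6 + 3.9·15 = 61.1; r = 59.1 − 61.1 = -2
x=17: ŷ = 2.6 + 3.9·17 = 68.9; r = 63.9 − 68.9 = -5
x=19: ŷ = 2.6 + 3.9·19 = 76.7; r = 81.7 − 76.7 = 5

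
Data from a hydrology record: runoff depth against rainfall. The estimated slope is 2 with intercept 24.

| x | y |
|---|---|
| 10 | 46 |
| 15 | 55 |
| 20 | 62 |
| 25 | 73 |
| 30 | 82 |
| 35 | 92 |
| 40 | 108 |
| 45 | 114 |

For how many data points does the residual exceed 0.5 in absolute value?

x=10: ŷ = 24 + 2·10 = 44; e = 46 − 44 = 2
x=15: ŷ = 24 + 2·15 = 54; e = 55 − 54 = 1
x=20: ŷ = 24 + 2·20 = 64; e = 62 − 64 = -2
x=25: ŷ = 24 + 2·25 = 74; e = 73 − 74 = -1
x=30: ŷ = 24 + 2·30 = 84; e = 82 − 84 = -2
x=35: ŷ = 24 + 2·35 = 94; e = 92 − 94 = -2
x=40: ŷ = 24 + 2·40 = 104; e = 108 − 104 = 4
x=45: ŷ = 24 + 2·45 = 114; e = 114 − 114 = 0
|e| > 0.5: x=10 (|e|=2), x=15 (|e|=1), x=20 (|e|=2), x=25 (|e|=1), x=30 (|e|=2), x=35 (|e|=2), x=40 (|e|=4) → 7

7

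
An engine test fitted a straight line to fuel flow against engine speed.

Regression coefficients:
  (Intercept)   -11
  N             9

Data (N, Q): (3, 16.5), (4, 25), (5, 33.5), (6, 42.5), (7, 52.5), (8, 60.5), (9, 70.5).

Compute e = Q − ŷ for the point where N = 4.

e = 0

ŷ = -11 + 9·4 = 25
e = 25 − 25 = 0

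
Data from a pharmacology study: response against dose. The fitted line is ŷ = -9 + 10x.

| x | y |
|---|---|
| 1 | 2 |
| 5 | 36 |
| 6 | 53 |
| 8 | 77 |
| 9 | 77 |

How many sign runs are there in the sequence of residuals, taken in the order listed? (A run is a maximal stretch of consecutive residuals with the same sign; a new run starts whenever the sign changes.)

x=1: ŷ = -9 + 10·1 = 1; e = 2 − 1 = 1
x=5: ŷ = -9 + 10·5 = 41; e = 36 − 41 = -5
x=6: ŷ = -9 + 10·6 = 51; e = 53 − 51 = 2
x=8: ŷ = -9 + 10·8 = 71; e = 77 − 71 = 6
x=9: ŷ = -9 + 10·9 = 81; e = 77 − 81 = -4
Signs: + − + + −
Runs: +×1, −×1, +×2, −×1 → 4

4 runs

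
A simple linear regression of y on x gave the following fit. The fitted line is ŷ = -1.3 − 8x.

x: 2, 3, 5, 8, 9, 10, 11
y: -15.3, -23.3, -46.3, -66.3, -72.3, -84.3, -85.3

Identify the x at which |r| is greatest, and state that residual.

x=2: ŷ = -1.3 − 8·2 = -17.3; r = -15.3 − (-17.3) = 2
x=3: ŷ = -1.3 − 8·3 = -25.3; r = -23.3 − (-25.3) = 2
x=5: ŷ = -1.3 − 8·5 = -41.3; r = -46.3 − (-41.3) = -5
x=8: ŷ = -1.3 − 8·8 = -65.3; r = -66.3 − (-65.3) = -1
x=9: ŷ = -1.3 − 8·9 = -73.3; r = -72.3 − (-73.3) = 1
x=10: ŷ = -1.3 − 8·10 = -81.3; r = -84.3 − (-81.3) = -3
x=11: ŷ = -1.3 − 8·11 = -89.3; r = -85.3 − (-89.3) = 4
Largest |r| is 5 at x = 5, residual -5.

x = 5, r = -5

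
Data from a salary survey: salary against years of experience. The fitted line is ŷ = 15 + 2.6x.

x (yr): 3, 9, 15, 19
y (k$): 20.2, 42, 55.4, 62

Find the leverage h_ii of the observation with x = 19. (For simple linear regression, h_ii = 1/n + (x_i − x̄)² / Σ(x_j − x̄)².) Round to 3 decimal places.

h = 0.633

x̄ = (3 + 9 + 15 + 19)/4 = 11.5
Σ(x − x̄)² = 72.25 + 6.25 + 12.25 + 56.25 = 147
h = 1/4 + (7.5)²/147 = 0.25 + 0.382653 = 0.633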